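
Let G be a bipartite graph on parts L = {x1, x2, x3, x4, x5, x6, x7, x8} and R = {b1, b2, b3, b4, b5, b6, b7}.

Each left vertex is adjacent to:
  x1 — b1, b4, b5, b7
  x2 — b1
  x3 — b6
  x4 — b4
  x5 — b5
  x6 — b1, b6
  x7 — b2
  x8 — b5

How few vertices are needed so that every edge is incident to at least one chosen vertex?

A maximum matching has 6 edges (e.g. x1–b7, x2–b1, x3–b6, x4–b4, x5–b5, x7–b2).
By König's theorem the minimum vertex cover has the same size. One such cover is {x1, x4, x7, b1, b5, b6}.

6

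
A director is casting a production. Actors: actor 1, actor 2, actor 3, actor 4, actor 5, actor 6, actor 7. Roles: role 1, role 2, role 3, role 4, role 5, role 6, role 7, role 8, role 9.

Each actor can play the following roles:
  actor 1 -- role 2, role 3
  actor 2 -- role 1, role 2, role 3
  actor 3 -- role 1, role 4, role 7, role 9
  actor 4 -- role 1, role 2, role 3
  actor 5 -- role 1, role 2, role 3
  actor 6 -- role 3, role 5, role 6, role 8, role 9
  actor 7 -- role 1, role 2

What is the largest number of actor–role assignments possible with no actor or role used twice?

5

One maximum matching: actor 1-role 2, actor 2-role 1, actor 3-role 7, actor 4-role 3, actor 6-role 9.
The set {actor 1, actor 2, actor 4, actor 5, actor 7} has only 3 neighbours ({role 1, role 2, role 3}), so by Hall's theorem at most 5 of the 7 actors can be matched.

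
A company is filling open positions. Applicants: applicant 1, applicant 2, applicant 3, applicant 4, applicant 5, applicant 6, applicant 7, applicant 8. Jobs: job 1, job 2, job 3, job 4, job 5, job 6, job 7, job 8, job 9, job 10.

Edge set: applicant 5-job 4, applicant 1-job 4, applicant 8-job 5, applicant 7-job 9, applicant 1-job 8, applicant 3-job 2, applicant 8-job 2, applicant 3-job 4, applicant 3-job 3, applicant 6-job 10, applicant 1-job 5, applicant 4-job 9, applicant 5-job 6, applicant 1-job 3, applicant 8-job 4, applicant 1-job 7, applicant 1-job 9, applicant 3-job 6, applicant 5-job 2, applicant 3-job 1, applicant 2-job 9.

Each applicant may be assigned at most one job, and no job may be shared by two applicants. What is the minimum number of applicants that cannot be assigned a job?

2

One maximum matching: applicant 1–job 5, applicant 2–job 9, applicant 3–job 1, applicant 5–job 6, applicant 6–job 10, applicant 8–job 2.
The set {applicant 2, applicant 4, applicant 7} has only 1 neighbour ({job 9}), so by Hall's theorem at most 6 of the 8 applicants can be matched.
That matches 6 of the 8, leaving 2 unmatched; no matching can do better.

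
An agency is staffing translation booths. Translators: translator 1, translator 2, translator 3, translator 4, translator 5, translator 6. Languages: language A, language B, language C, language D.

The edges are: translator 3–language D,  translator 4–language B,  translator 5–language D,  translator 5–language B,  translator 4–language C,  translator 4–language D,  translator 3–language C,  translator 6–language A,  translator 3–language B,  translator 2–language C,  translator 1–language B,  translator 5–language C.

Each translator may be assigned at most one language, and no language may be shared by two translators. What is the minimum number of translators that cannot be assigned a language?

One maximum matching: translator 1–language B, translator 2–language C, translator 3–language D, translator 6–language A.
The set {translator 1, translator 2, translator 3, translator 4, translator 5} has only 3 neighbours ({language B, language C, language D}), so by Hall's theorem at most 4 of the 6 translators can be matched.
That matches 4 of the 6, leaving 2 unmatched; no matching can do better.

2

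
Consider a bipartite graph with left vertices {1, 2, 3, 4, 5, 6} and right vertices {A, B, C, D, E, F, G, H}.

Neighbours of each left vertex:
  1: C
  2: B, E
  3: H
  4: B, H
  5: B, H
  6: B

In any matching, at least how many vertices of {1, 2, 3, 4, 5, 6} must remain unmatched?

One maximum matching: 1-C, 2-E, 3-H, 4-B.
The set {3, 4, 5, 6} has only 2 neighbours ({B, H}), so by Hall's theorem at most 4 of the 6 left vertices can be matched.
That matches 4 of the 6, leaving 2 unmatched; no matching can do better.

2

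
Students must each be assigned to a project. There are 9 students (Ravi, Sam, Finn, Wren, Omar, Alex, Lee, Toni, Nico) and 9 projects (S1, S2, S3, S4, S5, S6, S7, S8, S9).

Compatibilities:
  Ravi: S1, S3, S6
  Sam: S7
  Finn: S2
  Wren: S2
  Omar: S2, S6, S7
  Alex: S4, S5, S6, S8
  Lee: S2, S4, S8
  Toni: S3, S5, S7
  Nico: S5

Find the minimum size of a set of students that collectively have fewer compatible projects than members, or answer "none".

2

Take S = {Finn, Wren}. Its neighbourhood is {S2}, so |N(S)| = 1 < |S| = 2.
No single vertex violates Hall's condition since each has at least one neighbour, so 2 is the minimum.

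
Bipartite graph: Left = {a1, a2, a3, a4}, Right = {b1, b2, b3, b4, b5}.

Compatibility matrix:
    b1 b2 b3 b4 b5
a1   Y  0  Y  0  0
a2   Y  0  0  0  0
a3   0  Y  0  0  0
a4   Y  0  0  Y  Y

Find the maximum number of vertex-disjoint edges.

A valid assignment of size 4: a1–b3, a2–b1, a3–b2, a4–b5.
This saturates every left vertex, so 4 is the maximum.

4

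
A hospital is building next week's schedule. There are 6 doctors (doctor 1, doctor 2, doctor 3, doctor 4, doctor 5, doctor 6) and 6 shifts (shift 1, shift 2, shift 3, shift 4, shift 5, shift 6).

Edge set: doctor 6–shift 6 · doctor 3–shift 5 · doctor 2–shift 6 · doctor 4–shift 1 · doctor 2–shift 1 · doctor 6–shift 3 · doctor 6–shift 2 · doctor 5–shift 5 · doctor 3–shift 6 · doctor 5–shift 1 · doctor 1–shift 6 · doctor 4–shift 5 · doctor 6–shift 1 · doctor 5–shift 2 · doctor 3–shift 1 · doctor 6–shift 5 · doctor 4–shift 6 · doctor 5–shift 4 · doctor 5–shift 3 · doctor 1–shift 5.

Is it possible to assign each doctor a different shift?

The set {doctor 1, doctor 2, doctor 3, doctor 4} has only 3 neighbours ({shift 1, shift 5, shift 6}), so by Hall's theorem at most 5 of the 6 doctors can be matched.
Hence no matching covers every doctor.

No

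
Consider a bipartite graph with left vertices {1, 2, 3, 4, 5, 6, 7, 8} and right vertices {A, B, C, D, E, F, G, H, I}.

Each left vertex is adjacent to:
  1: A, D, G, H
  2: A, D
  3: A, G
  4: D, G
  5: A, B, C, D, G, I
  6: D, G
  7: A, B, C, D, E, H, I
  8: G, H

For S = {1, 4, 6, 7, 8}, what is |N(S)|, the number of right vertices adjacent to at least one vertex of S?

The union of neighbours of {1, 4, 6, 7, 8} is {A, B, C, D, E, G, H, I}, which has 8 elements.
Since |N(S)| = 8 ≥ |S| = 5, Hall's condition holds for this subset.

8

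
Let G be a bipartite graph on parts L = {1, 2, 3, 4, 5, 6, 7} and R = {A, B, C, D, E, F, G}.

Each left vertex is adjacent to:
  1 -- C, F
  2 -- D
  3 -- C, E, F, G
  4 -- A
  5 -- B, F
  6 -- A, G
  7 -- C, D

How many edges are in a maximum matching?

7

One maximum matching: 1-F, 2-D, 3-E, 4-A, 5-B, 6-G, 7-C.
All 7 left vertices are matched, so no larger matching exists.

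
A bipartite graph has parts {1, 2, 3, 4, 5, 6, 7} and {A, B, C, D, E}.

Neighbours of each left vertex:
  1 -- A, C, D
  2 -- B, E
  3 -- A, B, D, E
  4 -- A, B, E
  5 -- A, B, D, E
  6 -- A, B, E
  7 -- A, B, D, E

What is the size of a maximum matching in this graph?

A valid assignment of size 5: 1-C, 2-E, 3-D, 4-A, 5-B.
The set {2, 3, 4, 5, 6, 7} has only 4 neighbours ({A, B, D, E}), so by Hall's theorem at most 5 of the 7 left vertices can be matched.

5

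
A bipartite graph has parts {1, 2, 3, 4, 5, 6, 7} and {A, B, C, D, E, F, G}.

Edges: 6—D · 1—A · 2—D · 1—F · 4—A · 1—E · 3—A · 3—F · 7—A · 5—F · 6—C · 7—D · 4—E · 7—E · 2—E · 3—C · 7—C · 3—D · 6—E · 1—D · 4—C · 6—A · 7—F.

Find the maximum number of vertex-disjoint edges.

5

One maximum matching: 1-E, 2-D, 3-A, 4-C, 5-F.
The set {1, 2, 3, 4, 5, 6, 7} has only 5 neighbours ({A, C, D, E, F}), so by Hall's theorem at most 5 of the 7 left vertices can be matched.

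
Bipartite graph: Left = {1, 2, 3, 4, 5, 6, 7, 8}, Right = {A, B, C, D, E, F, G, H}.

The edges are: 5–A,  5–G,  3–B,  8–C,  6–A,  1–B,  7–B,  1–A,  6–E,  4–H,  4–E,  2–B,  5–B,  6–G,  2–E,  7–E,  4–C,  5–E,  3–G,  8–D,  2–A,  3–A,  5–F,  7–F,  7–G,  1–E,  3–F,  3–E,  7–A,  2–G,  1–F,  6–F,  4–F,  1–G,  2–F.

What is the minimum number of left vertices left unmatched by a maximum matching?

One maximum matching: 1-F, 2-G, 3-B, 4-H, 5-A, 6-E, 8-C.
The set {1, 2, 3, 5, 6, 7} has only 5 neighbours ({A, B, E, F, G}), so by Hall's theorem at most 7 of the 8 left vertices can be matched.
That matches 7 of the 8, leaving 1 unmatched; no matching can do better.

1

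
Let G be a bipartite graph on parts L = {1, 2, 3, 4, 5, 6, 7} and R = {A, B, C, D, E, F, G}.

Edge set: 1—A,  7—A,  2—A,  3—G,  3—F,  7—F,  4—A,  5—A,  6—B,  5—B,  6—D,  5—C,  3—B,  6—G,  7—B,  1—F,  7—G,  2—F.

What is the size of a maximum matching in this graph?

For example, pair 1–A, 2–F, 3–G, 5–C, 6–D, 7–B.
The set {1, 2, 4} has only 2 neighbours ({A, F}), so by Hall's theorem at most 6 of the 7 left vertices can be matched.

6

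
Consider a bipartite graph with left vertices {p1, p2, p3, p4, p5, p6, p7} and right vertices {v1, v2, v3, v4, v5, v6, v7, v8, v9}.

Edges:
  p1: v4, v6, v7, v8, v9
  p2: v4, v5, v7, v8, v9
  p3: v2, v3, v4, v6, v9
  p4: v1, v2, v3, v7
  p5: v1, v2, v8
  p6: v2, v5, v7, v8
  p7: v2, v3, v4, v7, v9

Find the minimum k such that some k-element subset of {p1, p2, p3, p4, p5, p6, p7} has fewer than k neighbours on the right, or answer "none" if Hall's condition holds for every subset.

none

A matching saturating every left vertex exists, for instance p1→v6, p2→v5, p3→v2, p4→v1, p5→v8, p6→v7, p7→v3.
By Hall's marriage theorem, this means |N(S)| ≥ |S| for every subset S, so no violating subset exists.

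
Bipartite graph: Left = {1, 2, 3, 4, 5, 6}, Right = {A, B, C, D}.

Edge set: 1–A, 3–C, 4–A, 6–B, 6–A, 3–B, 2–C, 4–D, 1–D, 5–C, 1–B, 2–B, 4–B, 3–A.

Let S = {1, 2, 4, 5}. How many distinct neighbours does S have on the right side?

The union of neighbours of {1, 2, 4, 5} is {A, B, C, D}, which has 4 elements.
Since |N(S)| = 4 ≥ |S| = 4, Hall's condition holds for this subset.

4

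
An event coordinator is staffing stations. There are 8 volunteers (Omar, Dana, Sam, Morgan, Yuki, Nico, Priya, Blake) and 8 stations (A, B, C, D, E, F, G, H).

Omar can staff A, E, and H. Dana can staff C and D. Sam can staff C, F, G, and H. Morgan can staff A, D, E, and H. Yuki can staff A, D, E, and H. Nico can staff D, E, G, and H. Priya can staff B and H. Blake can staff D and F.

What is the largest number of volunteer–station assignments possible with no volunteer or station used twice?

8

One maximum matching: Omar–A, Dana–D, Sam–C, Morgan–H, Yuki–E, Nico–G, Priya–B, Blake–F.
This saturates every volunteer, so 8 is the maximum.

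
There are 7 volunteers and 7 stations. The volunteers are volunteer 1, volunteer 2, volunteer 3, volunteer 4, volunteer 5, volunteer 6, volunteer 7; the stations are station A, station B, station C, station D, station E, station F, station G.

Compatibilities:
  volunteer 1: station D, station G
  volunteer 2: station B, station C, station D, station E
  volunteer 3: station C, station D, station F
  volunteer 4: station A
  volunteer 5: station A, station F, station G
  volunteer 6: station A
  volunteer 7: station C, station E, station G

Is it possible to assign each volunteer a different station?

The set {volunteer 4, volunteer 6} has only 1 neighbour ({station A}), so by Hall's theorem at most 6 of the 7 volunteers can be matched.
Hence no matching covers every volunteer.

No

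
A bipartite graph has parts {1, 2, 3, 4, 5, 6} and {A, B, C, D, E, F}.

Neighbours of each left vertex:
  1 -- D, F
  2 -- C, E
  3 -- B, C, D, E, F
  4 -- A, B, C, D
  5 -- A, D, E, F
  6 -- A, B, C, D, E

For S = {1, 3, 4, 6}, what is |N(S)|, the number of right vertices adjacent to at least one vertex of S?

The union of neighbours of {1, 3, 4, 6} is {A, B, C, D, E, F}, which has 6 elements.
Since |N(S)| = 6 ≥ |S| = 4, Hall's condition holds for this subset.

6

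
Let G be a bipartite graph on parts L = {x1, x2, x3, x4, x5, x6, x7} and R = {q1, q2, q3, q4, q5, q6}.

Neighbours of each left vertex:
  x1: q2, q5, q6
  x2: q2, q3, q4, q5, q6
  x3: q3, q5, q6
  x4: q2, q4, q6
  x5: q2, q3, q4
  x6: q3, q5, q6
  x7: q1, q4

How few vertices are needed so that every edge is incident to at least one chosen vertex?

6

{x7, q2, q3, q4, q5, q6} is a vertex cover of size 6: every edge has an endpoint in this set.
No smaller cover exists because x1–q5, x2–q3, x3–q6, x4–q4, x5–q2, x7–q1 is a matching of size 6, and a cover must include an endpoint of each of these disjoint edges (König's theorem).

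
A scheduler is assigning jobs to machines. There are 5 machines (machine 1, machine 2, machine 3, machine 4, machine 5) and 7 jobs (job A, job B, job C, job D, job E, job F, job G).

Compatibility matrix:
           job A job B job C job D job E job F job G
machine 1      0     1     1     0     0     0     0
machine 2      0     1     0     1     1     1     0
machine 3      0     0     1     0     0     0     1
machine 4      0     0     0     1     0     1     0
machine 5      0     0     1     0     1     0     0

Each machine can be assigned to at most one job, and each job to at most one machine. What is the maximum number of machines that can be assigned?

One maximum matching: machine 1-job B, machine 2-job F, machine 3-job G, machine 4-job D, machine 5-job E.
All 5 machines are matched, so no larger matching exists.

5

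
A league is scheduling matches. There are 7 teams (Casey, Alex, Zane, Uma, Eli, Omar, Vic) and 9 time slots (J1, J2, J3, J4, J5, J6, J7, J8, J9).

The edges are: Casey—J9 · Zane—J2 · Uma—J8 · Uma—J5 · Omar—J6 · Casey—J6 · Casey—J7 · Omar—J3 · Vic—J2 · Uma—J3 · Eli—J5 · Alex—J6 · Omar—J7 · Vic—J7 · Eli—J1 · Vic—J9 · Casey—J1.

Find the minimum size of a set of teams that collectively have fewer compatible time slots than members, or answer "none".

none

A matching saturating every team exists, for instance Casey→J7, Alex→J6, Zane→J2, Uma→J8, Eli→J5, Omar→J3, Vic→J9.
By Hall's marriage theorem, this means |N(S)| ≥ |S| for every subset S, so no violating subset exists.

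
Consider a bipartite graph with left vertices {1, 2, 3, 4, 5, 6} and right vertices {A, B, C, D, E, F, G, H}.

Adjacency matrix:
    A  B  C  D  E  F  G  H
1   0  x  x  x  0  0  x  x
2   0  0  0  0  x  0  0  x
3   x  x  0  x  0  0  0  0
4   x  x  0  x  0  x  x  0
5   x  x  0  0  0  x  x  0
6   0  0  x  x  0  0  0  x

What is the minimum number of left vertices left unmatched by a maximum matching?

0

A valid assignment of size 6: 1-H, 2-E, 3-D, 4-G, 5-B, 6-C.
All 6 left vertices are matched, so no larger matching exists.
That matches 6 of the 6, leaving 0 unmatched; no matching can do better.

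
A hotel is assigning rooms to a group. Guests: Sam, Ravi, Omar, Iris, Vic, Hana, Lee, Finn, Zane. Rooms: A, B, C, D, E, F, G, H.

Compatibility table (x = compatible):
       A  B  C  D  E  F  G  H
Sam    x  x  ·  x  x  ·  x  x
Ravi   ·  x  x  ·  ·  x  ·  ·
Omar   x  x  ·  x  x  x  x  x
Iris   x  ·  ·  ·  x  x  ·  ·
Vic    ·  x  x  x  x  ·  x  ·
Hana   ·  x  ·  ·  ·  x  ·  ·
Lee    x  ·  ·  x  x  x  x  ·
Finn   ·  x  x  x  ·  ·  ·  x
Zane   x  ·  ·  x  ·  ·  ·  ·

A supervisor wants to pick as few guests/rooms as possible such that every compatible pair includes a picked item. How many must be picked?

The 8 edges Sam–H, Ravi–C, Omar–G, Iris–E, Vic–D, Hana–F, Lee–A, Finn–B form a matching, so any vertex cover needs at least 8 vertices (one per matched edge).
Conversely {A, B, C, D, E, F, G, H} meets every edge and has exactly 8 vertices, so 8 is optimal.

8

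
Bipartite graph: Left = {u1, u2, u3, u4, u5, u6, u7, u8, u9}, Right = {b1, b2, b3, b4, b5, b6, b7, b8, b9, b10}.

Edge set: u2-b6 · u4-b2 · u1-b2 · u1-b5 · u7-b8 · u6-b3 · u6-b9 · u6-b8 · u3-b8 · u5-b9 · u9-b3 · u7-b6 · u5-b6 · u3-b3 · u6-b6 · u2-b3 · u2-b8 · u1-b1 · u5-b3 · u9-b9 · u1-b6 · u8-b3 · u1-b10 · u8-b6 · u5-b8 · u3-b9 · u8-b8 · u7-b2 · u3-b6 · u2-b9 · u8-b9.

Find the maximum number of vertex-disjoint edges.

6

One maximum matching: u1-b1, u2-b9, u3-b6, u4-b2, u5-b8, u6-b3.
The set {u2, u3, u4, u5, u6, u7, u8, u9} has only 5 neighbours ({b2, b3, b6, b8, b9}), so by Hall's theorem at most 6 of the 9 left vertices can be matched.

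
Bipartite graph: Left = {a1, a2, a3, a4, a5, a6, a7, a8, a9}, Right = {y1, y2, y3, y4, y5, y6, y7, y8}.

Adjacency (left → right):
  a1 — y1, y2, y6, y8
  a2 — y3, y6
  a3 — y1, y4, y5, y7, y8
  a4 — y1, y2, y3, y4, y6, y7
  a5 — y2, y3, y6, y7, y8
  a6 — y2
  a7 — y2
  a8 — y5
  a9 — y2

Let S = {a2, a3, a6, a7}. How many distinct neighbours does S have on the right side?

8

The union of neighbours of {a2, a3, a6, a7} is {y1, y2, y3, y4, y5, y6, y7, y8}, which has 8 elements.
Since |N(S)| = 8 ≥ |S| = 4, Hall's condition holds for this subset.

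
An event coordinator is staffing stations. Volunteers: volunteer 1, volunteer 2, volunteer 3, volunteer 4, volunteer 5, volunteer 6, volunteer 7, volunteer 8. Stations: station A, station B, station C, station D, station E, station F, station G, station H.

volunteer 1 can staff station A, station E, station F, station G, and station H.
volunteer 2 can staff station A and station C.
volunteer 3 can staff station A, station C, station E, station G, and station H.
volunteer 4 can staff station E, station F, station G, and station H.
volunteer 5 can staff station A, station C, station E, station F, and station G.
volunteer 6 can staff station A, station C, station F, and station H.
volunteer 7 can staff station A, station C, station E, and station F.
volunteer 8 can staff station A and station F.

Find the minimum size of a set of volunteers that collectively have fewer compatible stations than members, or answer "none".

Take S = {volunteer 1, volunteer 2, volunteer 3, volunteer 4, volunteer 5, volunteer 6, volunteer 7}. Its neighbourhood is {station A, station C, station E, station F, station G, station H}, so |N(S)| = 6 < |S| = 7.
Every subset of size less than 7 has at least as many neighbours as members, so 7 is the minimum.

7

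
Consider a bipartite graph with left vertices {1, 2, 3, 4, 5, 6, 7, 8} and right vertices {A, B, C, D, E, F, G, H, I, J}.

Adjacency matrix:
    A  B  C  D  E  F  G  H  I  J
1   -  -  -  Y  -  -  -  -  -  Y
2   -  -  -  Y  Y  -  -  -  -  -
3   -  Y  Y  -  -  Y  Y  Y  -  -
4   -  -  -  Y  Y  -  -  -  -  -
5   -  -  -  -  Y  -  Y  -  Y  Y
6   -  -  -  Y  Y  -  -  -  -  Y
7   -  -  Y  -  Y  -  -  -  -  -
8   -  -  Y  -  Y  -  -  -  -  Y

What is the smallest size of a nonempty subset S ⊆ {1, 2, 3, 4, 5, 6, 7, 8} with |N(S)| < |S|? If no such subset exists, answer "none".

4

Take S = {1, 2, 4, 6}. Its neighbourhood is {D, E, J}, so |N(S)| = 3 < |S| = 4.
Every subset of size less than 4 has at least as many neighbours as members, so 4 is the minimum.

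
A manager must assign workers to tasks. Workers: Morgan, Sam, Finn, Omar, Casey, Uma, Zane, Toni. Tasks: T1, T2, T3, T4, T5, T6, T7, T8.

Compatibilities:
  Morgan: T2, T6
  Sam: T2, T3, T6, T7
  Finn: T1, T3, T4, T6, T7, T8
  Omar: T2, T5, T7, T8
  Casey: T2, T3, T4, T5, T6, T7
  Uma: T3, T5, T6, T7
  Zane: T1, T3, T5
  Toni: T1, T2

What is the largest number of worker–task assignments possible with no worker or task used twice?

8

For example, pair Morgan–T6, Sam–T7, Finn–T3, Omar–T8, Casey–T4, Uma–T5, Zane–T1, Toni–T2.
This saturates every worker, so 8 is the maximum.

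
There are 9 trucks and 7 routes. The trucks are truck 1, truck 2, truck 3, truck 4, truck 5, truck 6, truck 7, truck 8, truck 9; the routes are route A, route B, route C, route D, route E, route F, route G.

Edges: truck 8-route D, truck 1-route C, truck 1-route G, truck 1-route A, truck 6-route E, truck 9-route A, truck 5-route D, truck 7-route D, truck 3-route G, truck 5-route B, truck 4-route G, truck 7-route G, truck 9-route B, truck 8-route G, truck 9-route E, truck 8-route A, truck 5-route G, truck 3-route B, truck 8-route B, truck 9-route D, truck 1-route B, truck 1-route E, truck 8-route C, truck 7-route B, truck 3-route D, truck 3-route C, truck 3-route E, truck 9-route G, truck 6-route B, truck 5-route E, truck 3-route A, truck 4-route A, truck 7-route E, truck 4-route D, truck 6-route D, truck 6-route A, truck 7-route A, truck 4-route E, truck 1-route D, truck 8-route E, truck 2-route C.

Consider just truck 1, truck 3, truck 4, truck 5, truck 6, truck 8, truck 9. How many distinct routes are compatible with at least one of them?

6

The union of neighbours of {truck 1, truck 3, truck 4, truck 5, truck 6, truck 8, truck 9} is {route A, route B, route C, route D, route E, route G}, which has 6 elements.
Since |N(S)| = 6 < |S| = 7, Hall's condition fails for this subset.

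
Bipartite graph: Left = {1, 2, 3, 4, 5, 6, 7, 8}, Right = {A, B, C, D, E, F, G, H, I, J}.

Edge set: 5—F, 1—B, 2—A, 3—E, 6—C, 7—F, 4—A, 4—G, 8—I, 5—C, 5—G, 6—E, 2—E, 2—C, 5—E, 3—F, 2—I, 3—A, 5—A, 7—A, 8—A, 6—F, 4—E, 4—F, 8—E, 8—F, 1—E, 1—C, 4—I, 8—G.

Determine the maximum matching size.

For example, pair 1→B, 2→I, 3→E, 4→A, 5→G, 6→C, 7→F.
The set {2, 3, 4, 5, 6, 7, 8} has only 6 neighbours ({A, C, E, F, G, I}), so by Hall's theorem at most 7 of the 8 left vertices can be matched.

7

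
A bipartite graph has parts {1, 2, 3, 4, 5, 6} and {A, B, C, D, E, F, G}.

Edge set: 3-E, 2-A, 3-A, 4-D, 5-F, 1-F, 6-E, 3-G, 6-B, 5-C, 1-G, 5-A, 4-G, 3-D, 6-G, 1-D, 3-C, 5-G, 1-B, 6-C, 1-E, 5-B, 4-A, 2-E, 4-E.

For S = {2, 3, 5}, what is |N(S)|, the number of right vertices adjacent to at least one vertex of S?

7

The union of neighbours of {2, 3, 5} is {A, B, C, D, E, F, G}, which has 7 elements.
Since |N(S)| = 7 ≥ |S| = 3, Hall's condition holds for this subset.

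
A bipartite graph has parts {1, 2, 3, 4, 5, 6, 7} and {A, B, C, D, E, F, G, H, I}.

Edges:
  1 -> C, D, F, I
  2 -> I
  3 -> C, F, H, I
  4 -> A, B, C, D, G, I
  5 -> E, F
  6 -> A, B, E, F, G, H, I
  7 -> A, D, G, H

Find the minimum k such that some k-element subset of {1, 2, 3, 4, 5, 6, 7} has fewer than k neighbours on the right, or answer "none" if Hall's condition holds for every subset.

none

A matching saturating every left vertex exists, for instance 1→C, 2→I, 3→F, 4→B, 5→E, 6→A, 7→G.
By Hall's marriage theorem, this means |N(S)| ≥ |S| for every subset S, so no violating subset exists.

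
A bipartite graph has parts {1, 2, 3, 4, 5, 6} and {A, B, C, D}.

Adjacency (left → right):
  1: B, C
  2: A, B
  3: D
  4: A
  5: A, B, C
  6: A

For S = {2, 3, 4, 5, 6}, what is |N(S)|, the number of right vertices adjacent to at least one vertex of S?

The union of neighbours of {2, 3, 4, 5, 6} is {A, B, C, D}, which has 4 elements.
Since |N(S)| = 4 < |S| = 5, Hall's condition fails for this subset.

4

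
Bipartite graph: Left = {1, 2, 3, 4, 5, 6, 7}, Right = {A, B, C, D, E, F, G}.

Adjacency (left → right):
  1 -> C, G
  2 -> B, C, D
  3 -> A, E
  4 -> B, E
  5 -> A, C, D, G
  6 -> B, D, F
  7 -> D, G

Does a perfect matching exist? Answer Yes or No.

One maximum matching: 1→C, 2→B, 3→A, 4→E, 5→D, 6→F, 7→G.
Every left vertex is matched, so this is a perfect matching.

Yes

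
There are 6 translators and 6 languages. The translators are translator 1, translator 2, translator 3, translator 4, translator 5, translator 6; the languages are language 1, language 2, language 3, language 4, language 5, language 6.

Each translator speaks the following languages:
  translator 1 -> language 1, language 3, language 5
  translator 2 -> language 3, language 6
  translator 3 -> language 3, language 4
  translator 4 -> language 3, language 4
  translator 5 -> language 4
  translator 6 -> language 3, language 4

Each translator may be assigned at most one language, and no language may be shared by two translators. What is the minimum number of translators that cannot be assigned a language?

A valid assignment of size 4: translator 1→language 1, translator 2→language 6, translator 3→language 3, translator 4→language 4.
The set {translator 3, translator 4, translator 5, translator 6} has only 2 neighbours ({language 3, language 4}), so by Hall's theorem at most 4 of the 6 translators can be matched.
That matches 4 of the 6, leaving 2 unmatched; no matching can do better.

2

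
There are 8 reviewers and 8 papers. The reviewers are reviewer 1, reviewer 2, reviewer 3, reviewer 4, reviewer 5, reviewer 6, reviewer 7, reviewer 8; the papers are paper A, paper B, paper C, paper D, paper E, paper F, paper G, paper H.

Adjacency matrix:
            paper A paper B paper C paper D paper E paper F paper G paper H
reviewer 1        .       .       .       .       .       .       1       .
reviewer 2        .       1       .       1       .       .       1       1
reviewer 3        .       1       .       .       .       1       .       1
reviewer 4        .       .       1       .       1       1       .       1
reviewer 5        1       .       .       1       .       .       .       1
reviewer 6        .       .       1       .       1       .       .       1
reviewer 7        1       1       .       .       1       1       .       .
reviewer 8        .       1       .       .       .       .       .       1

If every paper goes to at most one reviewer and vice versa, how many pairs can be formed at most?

8

One maximum matching: reviewer 1–paper G, reviewer 2–paper D, reviewer 3–paper H, reviewer 4–paper E, reviewer 5–paper A, reviewer 6–paper C, reviewer 7–paper F, reviewer 8–paper B.
All 8 reviewers are matched, so no larger matching exists.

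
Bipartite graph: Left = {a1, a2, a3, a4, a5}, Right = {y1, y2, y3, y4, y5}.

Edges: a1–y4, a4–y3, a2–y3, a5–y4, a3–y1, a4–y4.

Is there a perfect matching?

The set {a1, a2, a4, a5} has only 2 neighbours ({y3, y4}), so by Hall's theorem at most 3 of the 5 left vertices can be matched.
Hence no matching covers every left vertex.

No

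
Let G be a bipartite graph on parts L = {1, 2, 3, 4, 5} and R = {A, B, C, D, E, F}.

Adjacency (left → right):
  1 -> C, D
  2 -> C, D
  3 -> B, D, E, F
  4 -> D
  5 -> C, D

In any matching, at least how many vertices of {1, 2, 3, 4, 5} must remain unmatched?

2

A valid assignment of size 3: 1→D, 2→C, 3→B.
The set {1, 2, 4, 5} has only 2 neighbours ({C, D}), so by Hall's theorem at most 3 of the 5 left vertices can be matched.
That matches 3 of the 5, leaving 2 unmatched; no matching can do better.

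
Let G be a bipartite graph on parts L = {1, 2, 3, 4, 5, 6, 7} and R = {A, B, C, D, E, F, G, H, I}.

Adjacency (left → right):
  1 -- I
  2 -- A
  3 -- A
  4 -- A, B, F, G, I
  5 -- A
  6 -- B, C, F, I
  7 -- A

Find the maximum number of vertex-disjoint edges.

For example, pair 1–I, 2–A, 4–G, 6–B.
The set {2, 3, 5, 7} has only 1 neighbour ({A}), so by Hall's theorem at most 4 of the 7 left vertices can be matched.

4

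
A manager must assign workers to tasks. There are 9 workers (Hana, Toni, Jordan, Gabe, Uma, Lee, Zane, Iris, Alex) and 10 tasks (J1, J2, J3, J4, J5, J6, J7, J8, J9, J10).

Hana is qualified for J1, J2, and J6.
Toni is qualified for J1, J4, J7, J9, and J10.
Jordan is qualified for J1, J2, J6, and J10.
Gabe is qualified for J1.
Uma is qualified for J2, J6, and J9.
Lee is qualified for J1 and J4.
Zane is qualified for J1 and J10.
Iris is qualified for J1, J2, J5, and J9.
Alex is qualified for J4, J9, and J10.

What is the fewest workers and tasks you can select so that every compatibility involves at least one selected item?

8

{Toni, Iris, J1, J2, J4, J6, J9, J10} is a vertex cover of size 8: every edge has an endpoint in this set.
No smaller cover exists because Hana–J2, Toni–J7, Jordan–J6, Gabe–J1, Uma–J9, Lee–J4, Zane–J10, Iris–J5 is a matching of size 8, and a cover must include an endpoint of each of these disjoint edges (König's theorem).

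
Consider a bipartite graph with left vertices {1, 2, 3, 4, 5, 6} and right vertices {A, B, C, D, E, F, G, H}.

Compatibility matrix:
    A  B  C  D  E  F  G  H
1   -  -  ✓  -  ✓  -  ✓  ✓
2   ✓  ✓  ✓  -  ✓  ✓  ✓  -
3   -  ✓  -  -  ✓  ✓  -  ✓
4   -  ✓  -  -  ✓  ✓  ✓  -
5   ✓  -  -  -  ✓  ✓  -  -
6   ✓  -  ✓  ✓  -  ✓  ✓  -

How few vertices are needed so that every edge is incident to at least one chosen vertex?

{1, 2, 3, 4, 5, 6} is a vertex cover of size 6: every edge has an endpoint in this set.
No smaller cover exists because 1–C, 2–A, 3–H, 4–B, 5–E, 6–G is a matching of size 6, and a cover must include an endpoint of each of these disjoint edges (König's theorem).

6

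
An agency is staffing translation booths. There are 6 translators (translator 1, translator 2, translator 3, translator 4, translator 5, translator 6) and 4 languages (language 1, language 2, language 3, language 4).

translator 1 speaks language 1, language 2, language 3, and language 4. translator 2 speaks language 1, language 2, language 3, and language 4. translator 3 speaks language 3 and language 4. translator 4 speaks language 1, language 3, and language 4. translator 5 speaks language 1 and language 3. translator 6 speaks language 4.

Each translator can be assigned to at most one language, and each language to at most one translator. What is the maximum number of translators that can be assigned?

4

For example, pair translator 1–language 1, translator 2–language 2, translator 3–language 3, translator 4–language 4.
The set {translator 1, translator 2, translator 3, translator 4, translator 5, translator 6} has only 4 neighbours ({language 1, language 2, language 3, language 4}), so by Hall's theorem at most 4 of the 6 translators can be matched.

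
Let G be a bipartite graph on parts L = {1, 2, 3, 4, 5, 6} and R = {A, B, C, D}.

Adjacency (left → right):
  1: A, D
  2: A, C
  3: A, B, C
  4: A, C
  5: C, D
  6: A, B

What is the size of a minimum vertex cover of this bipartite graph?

A maximum matching has 4 edges (e.g. 1–D, 2–A, 3–B, 4–C).
By König's theorem the minimum vertex cover has the same size. One such cover is {A, B, C, D}.

4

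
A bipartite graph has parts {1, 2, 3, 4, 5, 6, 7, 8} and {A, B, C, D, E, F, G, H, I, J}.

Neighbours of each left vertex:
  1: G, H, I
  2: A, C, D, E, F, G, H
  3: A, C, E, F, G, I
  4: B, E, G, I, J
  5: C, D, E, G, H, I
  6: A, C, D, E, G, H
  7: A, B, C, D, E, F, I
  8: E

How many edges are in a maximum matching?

8

A valid assignment of size 8: 1→I, 2→A, 3→F, 4→J, 5→H, 6→G, 7→B, 8→E.
All 8 left vertices are matched, so no larger matching exists.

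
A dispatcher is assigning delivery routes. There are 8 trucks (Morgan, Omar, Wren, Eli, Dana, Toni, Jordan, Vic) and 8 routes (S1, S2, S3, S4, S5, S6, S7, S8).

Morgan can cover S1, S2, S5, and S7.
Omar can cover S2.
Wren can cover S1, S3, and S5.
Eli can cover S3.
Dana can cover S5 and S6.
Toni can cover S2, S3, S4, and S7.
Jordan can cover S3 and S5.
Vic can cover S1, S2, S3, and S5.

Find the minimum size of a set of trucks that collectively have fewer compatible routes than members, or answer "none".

5

Take S = {Omar, Wren, Eli, Jordan, Vic}. Its neighbourhood is {S1, S2, S3, S5}, so |N(S)| = 4 < |S| = 5.
Every subset of size less than 5 has at least as many neighbours as members, so 5 is the minimum.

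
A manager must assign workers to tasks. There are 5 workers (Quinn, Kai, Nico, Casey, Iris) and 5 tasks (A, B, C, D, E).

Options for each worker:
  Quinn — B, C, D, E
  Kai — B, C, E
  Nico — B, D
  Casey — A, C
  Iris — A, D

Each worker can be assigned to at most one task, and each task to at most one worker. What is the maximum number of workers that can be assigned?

A valid assignment of size 5: Quinn→E, Kai→C, Nico→B, Casey→A, Iris→D.
All 5 workers are matched, so no larger matching exists.

5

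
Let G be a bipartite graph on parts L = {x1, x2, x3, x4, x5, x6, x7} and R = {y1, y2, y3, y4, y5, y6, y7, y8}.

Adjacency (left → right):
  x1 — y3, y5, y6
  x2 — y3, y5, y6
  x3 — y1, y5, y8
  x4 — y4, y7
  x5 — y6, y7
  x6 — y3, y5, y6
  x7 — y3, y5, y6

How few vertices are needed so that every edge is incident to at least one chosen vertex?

6

The 6 edges x1–y5, x2–y6, x3–y1, x4–y4, x5–y7, x6–y3 form a matching, so any vertex cover needs at least 6 vertices (one per matched edge).
Conversely {x3, x4, x5, y3, y5, y6} meets every edge and has exactly 6 vertices, so 6 is optimal.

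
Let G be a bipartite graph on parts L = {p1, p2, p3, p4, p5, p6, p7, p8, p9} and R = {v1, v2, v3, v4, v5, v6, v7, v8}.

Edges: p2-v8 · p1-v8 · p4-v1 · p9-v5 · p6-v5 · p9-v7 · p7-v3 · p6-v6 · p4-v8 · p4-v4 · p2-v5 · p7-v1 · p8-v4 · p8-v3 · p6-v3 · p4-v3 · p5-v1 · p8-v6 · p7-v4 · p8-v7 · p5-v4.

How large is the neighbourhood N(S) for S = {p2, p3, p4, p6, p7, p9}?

The union of neighbours of {p2, p3, p4, p6, p7, p9} is {v1, v3, v4, v5, v6, v7, v8}, which has 7 elements.
Since |N(S)| = 7 ≥ |S| = 6, Hall's condition holds for this subset.

7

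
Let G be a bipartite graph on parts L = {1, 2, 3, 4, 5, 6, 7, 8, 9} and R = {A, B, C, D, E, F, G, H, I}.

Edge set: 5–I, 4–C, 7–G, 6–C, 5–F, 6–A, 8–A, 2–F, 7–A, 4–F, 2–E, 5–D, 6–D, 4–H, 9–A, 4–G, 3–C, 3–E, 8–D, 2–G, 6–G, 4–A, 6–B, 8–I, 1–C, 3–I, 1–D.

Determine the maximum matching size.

For example, pair 1→D, 2→E, 3→C, 4→H, 5→F, 6→B, 7→G, 8→I, 9→A.
This saturates every left vertex, so 9 is the maximum.

9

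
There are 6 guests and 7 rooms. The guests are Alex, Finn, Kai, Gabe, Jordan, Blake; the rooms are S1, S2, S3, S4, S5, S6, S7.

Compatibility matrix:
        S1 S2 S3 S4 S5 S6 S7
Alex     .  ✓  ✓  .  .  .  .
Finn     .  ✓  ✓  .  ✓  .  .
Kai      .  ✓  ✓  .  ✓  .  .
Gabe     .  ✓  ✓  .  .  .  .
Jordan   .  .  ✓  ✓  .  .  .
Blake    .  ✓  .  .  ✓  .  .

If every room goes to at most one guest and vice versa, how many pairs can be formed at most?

For example, pair Alex–S3, Finn–S5, Kai–S2, Jordan–S4.
The set {Alex, Finn, Kai, Gabe, Blake} has only 3 neighbours ({S2, S3, S5}), so by Hall's theorem at most 4 of the 6 guests can be matched.

4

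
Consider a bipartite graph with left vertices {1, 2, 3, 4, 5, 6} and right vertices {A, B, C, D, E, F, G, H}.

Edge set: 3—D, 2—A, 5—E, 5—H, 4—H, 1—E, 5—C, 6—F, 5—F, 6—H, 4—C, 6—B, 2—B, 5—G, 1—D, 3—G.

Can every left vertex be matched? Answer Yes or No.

Yes

For example, pair 1-E, 2-A, 3-D, 4-C, 5-G, 6-B.
Every left vertex is matched, so this matching saturates all of them.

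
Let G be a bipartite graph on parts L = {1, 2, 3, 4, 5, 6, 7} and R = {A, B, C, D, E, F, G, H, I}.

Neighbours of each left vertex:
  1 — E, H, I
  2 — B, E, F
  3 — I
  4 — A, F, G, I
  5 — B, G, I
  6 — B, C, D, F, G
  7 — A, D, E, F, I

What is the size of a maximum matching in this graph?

A valid assignment of size 7: 1-H, 2-E, 3-I, 4-F, 5-B, 6-G, 7-A.
All 7 left vertices are matched, so no larger matching exists.

7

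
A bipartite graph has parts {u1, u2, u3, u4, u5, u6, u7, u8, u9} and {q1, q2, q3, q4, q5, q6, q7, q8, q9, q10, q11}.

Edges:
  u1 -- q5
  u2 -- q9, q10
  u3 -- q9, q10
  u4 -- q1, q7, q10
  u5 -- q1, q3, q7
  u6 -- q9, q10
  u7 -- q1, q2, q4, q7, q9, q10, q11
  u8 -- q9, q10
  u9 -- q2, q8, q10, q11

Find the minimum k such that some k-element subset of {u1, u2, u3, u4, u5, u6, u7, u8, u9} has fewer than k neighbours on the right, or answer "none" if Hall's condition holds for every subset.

3

Take S = {u2, u3, u6}. Its neighbourhood is {q9, q10}, so |N(S)| = 2 < |S| = 3.
Every subset of size less than 3 has at least as many neighbours as members, so 3 is the minimum.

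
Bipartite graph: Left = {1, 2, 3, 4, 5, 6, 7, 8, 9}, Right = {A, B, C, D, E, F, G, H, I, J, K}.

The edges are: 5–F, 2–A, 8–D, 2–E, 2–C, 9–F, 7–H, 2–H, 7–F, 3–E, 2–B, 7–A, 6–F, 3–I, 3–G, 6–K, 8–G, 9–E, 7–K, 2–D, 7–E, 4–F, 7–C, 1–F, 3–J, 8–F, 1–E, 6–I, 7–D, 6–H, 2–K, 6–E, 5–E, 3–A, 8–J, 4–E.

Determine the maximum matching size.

For example, pair 1–F, 2–K, 3–G, 4–E, 6–H, 7–A, 8–J.
The set {1, 4, 5, 9} has only 2 neighbours ({E, F}), so by Hall's theorem at most 7 of the 9 left vertices can be matched.

7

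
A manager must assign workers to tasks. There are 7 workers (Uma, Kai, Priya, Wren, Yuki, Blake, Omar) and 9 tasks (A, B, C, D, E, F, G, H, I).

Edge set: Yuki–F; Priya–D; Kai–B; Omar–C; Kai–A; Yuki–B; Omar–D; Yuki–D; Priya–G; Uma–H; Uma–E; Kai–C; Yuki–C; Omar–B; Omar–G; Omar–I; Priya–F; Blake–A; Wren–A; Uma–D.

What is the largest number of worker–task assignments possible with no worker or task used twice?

6

A valid assignment of size 6: Uma→E, Kai→C, Priya→F, Wren→A, Yuki→B, Omar→G.
The set {Wren, Blake} has only 1 neighbour ({A}), so by Hall's theorem at most 6 of the 7 workers can be matched.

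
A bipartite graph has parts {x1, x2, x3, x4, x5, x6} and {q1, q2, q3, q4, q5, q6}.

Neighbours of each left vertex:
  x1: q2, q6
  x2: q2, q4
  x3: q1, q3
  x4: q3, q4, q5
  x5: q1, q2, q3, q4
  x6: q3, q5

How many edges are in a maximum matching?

One maximum matching: x1-q6, x2-q2, x3-q1, x4-q4, x5-q3, x6-q5.
This saturates every left vertex, so 6 is the maximum.

6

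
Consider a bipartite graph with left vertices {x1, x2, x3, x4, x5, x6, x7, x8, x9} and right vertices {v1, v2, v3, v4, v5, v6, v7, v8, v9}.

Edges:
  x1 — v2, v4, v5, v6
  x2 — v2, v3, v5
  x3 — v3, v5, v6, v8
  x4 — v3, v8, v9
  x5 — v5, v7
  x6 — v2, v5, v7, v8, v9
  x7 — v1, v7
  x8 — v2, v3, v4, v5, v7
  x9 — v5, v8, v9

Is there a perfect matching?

One maximum matching: x1→v2, x2→v3, x3→v6, x4→v9, x5→v7, x6→v5, x7→v1, x8→v4, x9→v8.
All 9 left vertices are covered.

Yes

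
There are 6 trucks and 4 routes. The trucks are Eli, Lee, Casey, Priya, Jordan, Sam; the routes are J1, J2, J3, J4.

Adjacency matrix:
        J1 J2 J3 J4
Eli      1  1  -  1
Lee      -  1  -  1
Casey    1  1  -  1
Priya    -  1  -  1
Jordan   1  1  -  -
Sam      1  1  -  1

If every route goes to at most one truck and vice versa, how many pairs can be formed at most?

A valid assignment of size 3: Eli-J4, Lee-J2, Casey-J1.
The set {Eli, Lee, Casey, Priya, Jordan, Sam} has only 3 neighbours ({J1, J2, J4}), so by Hall's theorem at most 3 of the 6 trucks can be matched.

3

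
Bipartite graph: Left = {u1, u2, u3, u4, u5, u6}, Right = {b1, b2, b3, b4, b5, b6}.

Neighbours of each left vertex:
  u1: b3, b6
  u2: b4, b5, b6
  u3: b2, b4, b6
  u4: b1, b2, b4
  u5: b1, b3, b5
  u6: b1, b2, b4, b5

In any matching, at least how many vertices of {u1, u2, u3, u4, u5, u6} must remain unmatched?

0

A valid assignment of size 6: u1-b3, u2-b6, u3-b4, u4-b2, u5-b1, u6-b5.
This saturates every left vertex, so 6 is the maximum.
That matches 6 of the 6, leaving 0 unmatched; no matching can do better.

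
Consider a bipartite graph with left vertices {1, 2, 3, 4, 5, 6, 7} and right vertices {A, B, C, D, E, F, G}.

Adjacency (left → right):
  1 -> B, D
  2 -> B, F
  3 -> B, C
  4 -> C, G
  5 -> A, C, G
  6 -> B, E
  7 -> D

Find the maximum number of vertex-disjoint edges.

7

One maximum matching: 1-B, 2-F, 3-C, 4-G, 5-A, 6-E, 7-D.
All 7 left vertices are matched, so no larger matching exists.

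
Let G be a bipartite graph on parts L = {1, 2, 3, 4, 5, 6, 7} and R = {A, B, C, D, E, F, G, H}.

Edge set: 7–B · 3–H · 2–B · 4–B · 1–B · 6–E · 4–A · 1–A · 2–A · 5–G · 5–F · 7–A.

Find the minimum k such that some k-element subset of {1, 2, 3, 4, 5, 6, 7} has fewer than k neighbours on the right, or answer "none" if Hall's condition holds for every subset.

3

Take S = {1, 2, 4}. Its neighbourhood is {A, B}, so |N(S)| = 2 < |S| = 3.
Every subset of size less than 3 has at least as many neighbours as members, so 3 is the minimum.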